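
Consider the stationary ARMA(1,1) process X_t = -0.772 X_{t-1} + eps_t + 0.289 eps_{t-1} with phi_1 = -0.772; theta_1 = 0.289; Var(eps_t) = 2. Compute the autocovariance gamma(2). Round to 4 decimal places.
\gamma(2) = 1.4340

Multiply the model equation by X_{t-k} and take expectations. With theta_0 = psi_0 = 1 and psi_j the MA(infinity) weights, this gives
  gamma(k) - sum_i phi_i gamma(k-i) = c_k,
  c_k = sigma^2 * sum_{j=k..q} theta_j psi_{j-k}   (c_k = 0 for k > q),
using gamma(-m) = gamma(m).
psi-weights needed (psi_j = theta_j + sum_i phi_i psi_{j-i}):
  psi_1 = theta_1 + phi_1 = 0.289 + (-0.772) = -0.483
Right-hand sides:
  c_0 = sigma^2 (1 + theta_1 psi_1) = 2 * (1 + (0.289)(-0.483)) = 2 * 0.860413 = 1.720826
  c_1 = sigma^2 theta_1 = 2 * (0.289) = 0.578
  c_2 = 0
Equations for k = 0 and k = 1 (AR order 1):
  gamma(0) = phi_1 gamma(1) + c_0
  gamma(1) = phi_1 gamma(0) + c_1
Substituting the second into the first: gamma(0) (1 - phi_1^2) = c_0 + phi_1 c_1, so
  gamma(0) = (c_0 + phi_1 c_1) / (1 - phi_1^2) = (1.720826 + (-0.772)(0.578)) / (1 - (-0.772)^2) = 1.27461 / 0.404016 = 3.15485.
  gamma(1) = phi_1 gamma(0) + c_1 = (-0.772)(3.15485) + (0.578) = -1.857544.
For k = 2 (> q): gamma(2) = phi_1 gamma(1) = (-0.772)(-1.857544) = 1.434024.
Therefore gamma(2) = 1.4340 (to 4 decimal places).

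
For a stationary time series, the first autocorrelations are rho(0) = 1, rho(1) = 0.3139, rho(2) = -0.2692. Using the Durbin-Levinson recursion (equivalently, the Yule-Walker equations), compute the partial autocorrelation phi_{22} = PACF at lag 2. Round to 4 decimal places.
\phi_{22} = -0.4079

The PACF at lag k is phi_{kk}, the last component of the solution
to the Yule-Walker system G_k phi = r_k where
  (G_k)_{ij} = rho(|i - j|), (r_k)_i = rho(i), i,j = 1..k.
Equivalently, Durbin-Levinson gives phi_{kk} iteratively:
  phi_{11} = rho(1)
  phi_{kk} = [rho(k) - sum_{j=1..k-1} phi_{k-1,j} rho(k-j)]
            / [1 - sum_{j=1..k-1} phi_{k-1,j} rho(j)],
  phi_{k,j} = phi_{k-1,j} - phi_{kk} phi_{k-1,k-j},  j = 1..k-1.
Step k = 1:
  phi_11 = rho(1) = 0.3139.
Step k = 2:
  phi_22 = [rho(2) - phi_11 rho(1)] / [1 - phi_11 rho(1)] = [-0.2692 - (0.3139)(0.3139)] / [1 - (0.3139)(0.3139)]
         = -0.36773321 / 0.90146679 = -0.4079.
Therefore phi_{22} = -0.4079.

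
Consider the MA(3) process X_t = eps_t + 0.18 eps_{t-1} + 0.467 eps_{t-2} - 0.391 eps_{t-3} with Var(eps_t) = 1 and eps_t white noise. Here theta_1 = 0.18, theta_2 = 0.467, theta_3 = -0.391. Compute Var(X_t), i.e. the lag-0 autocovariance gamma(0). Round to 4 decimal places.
\gamma(0) = 1.4034

For an MA(q) process X_t = eps_t + sum_i theta_i eps_{t-i} with
Var(eps_t) = sigma^2, the variance is
  gamma(0) = sigma^2 * (1 + sum_i theta_i^2).
  sum_i theta_i^2 = (0.18)^2 + (0.467)^2 + (-0.391)^2 = 0.0324 + 0.218089 + 0.152881 = 0.40337.
  gamma(0) = 1 * (1 + 0.40337) = 1 * 1.40337 = 1.40337, which rounds to 1.4034.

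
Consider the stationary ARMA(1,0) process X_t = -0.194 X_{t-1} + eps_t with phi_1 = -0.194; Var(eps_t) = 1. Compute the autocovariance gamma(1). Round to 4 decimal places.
\gamma(1) = -0.2016

Multiply the model equation by X_{t-k} and take expectations. With theta_0 = psi_0 = 1 and psi_j the MA(infinity) weights, this gives
  gamma(k) - sum_i phi_i gamma(k-i) = c_k,
  c_k = sigma^2 * sum_{j=k..q} theta_j psi_{j-k}   (c_k = 0 for k > q),
using gamma(-m) = gamma(m).
Pure AR (q = 0): c_0 = sigma^2 = 1, c_k = 0 for k >= 1.
Equations for k = 0 and k = 1 (AR order 1):
  gamma(0) = phi_1 gamma(1) + c_0
  gamma(1) = phi_1 gamma(0) + c_1
Substituting the second into the first: gamma(0) (1 - phi_1^2) = c_0 + phi_1 c_1, so
  gamma(0) = c_0 / (1 - phi_1^2) = 1 / (1 - (-0.194)^2) = 1 / 0.962364 = 1.039108.
  gamma(1) = phi_1 gamma(0) = (-0.194)(1.039108) = -0.201587.
Therefore gamma(1) = -0.2016 (to 4 decimal places).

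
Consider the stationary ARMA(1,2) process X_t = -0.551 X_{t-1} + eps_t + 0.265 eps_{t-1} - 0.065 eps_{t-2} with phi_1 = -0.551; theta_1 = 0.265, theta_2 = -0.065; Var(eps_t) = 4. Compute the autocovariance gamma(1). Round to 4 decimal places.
\gamma(1) = -1.2770

Multiply the model equation by X_{t-k} and take expectations. With theta_0 = psi_0 = 1 and psi_j the MA(infinity) weights, this gives
  gamma(k) - sum_i phi_i gamma(k-i) = c_k,
  c_k = sigma^2 * sum_{j=k..q} theta_j psi_{j-k}   (c_k = 0 for k > q),
using gamma(-m) = gamma(m).
psi-weights needed (psi_j = theta_j + sum_i phi_i psi_{j-i}):
  psi_1 = theta_1 + phi_1 = 0.265 + (-0.551) = -0.286
  psi_2 = theta_2 + phi_1 psi_1 = -0.065 + (-0.551)(-0.286) = 0.092586
Right-hand sides:
  c_0 = sigma^2 (1 + theta_1 psi_1 + theta_2 psi_2) = 4 * (1 + (0.265)(-0.286) + (-0.065)(0.092586)) = 4 * 0.918192 = 3.672768
  c_1 = sigma^2 (theta_1 + theta_2 psi_1) = 4 * (0.265 + (-0.065)(-0.286)) = 1.13436
  c_2 = sigma^2 theta_2 = 4 * (-0.065) = -0.26
Equations for k = 0 and k = 1 (AR order 1):
  gamma(0) = phi_1 gamma(1) + c_0
  gamma(1) = phi_1 gamma(0) + c_1
Substituting the second into the first: gamma(0) (1 - phi_1^2) = c_0 + phi_1 c_1, so
  gamma(0) = (c_0 + phi_1 c_1) / (1 - phi_1^2) = (3.672768 + (-0.551)(1.13436)) / (1 - (-0.551)^2) = 3.047735 / 0.696399 = 4.376421.
  gamma(1) = phi_1 gamma(0) + c_1 = (-0.551)(4.376421) + (1.13436) = -1.277048.
Therefore gamma(1) = -1.2770 (to 4 decimal places).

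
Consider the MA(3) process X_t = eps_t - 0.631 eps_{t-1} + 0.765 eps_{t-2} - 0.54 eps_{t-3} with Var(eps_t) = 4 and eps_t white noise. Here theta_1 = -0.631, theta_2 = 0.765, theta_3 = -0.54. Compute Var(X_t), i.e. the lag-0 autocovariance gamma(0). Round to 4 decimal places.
\gamma(0) = 9.0999

For an MA(q) process X_t = eps_t + sum_i theta_i eps_{t-i} with
Var(eps_t) = sigma^2, the variance is
  gamma(0) = sigma^2 * (1 + sum_i theta_i^2).
  sum_i theta_i^2 = (-0.631)^2 + (0.765)^2 + (-0.54)^2 = 0.398161 + 0.585225 + 0.2916 = 1.274986.
  gamma(0) = 4 * (1 + 1.274986) = 4 * 2.274986 = 9.099944, which rounds to 9.0999.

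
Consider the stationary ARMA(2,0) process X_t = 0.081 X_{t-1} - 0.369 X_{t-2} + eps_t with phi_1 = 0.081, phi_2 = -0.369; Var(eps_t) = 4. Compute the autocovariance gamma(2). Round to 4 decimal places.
\gamma(2) = -1.6924

Multiply the model equation by X_{t-k} and take expectations. With theta_0 = psi_0 = 1 and psi_j the MA(infinity) weights, this gives
  gamma(k) - sum_i phi_i gamma(k-i) = c_k,
  c_k = sigma^2 * sum_{j=k..q} theta_j psi_{j-k}   (c_k = 0 for k > q),
using gamma(-m) = gamma(m).
Pure AR (q = 0): c_0 = sigma^2 = 4, c_k = 0 for k >= 1.
Equations for k = 0, 1, 2 (AR order 2, c_2 = 0):
  (E0) gamma(0) = phi_1 gamma(1) + phi_2 gamma(2) + c_0
  (E1) gamma(1) = phi_1 gamma(0) + phi_2 gamma(1) + c_1
  (E2) gamma(2) = phi_1 gamma(1) + phi_2 gamma(0)
From (E1): gamma(1) = A gamma(0) + B with
  A = phi_1 / (1 - phi_2) = 0.081 / 1.369 = 0.059167,   B = c_1 / (1 - phi_2) = 0 / 1.369 = 0.
Insert (E2) into (E0): gamma(0) (1 - phi_2^2) = phi_1 (1 + phi_2) gamma(1) + c_0.
  phi_1 (1 + phi_2) = (0.081)(0.631) = 0.051111,   1 - phi_2^2 = 0.863839.
Replace gamma(1) by A gamma(0) + B and collect gamma(0):
  gamma(0) [0.863839 - (0.051111)(0.059167)] = c_0 = 4
  gamma(0) * 0.860815 = 4
  gamma(0) = 4 / 0.860815 = 4.64676.
  gamma(1) = A gamma(0) = (0.059167)(4.64676) = 0.274936.
  gamma(2) = phi_1 gamma(1) + phi_2 gamma(0) = (0.081)(0.274936) + (-0.369)(4.64676) = -1.692385.
Therefore gamma(2) = -1.6924 (to 4 decimal places).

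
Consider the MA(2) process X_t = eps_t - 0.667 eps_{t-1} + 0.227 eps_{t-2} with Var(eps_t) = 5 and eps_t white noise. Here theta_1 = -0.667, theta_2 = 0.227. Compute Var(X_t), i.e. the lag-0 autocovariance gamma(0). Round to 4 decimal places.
\gamma(0) = 7.4821

For an MA(q) process X_t = eps_t + sum_i theta_i eps_{t-i} with
Var(eps_t) = sigma^2, the variance is
  gamma(0) = sigma^2 * (1 + sum_i theta_i^2).
  sum_i theta_i^2 = (-0.667)^2 + (0.227)^2 = 0.444889 + 0.051529 = 0.496418.
  gamma(0) = 5 * (1 + 0.496418) = 5 * 1.496418 = 7.48209, which rounds to 7.4821.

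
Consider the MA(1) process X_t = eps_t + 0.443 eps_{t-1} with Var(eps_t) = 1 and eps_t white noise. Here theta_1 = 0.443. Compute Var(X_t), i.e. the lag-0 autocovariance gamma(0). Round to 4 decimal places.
\gamma(0) = 1.1962

For an MA(q) process X_t = eps_t + sum_i theta_i eps_{t-i} with
Var(eps_t) = sigma^2, the variance is
  gamma(0) = sigma^2 * (1 + sum_i theta_i^2).
  sum_i theta_i^2 = (0.443)^2 = 0.196249.
  gamma(0) = 1 * (1 + 0.196249) = 1 * 1.196249 = 1.196249, which rounds to 1.1962.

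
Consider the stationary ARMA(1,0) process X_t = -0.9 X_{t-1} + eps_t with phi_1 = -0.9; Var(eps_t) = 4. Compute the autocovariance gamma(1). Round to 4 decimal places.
\gamma(1) = -18.9474

Multiply the model equation by X_{t-k} and take expectations. With theta_0 = psi_0 = 1 and psi_j the MA(infinity) weights, this gives
  gamma(k) - sum_i phi_i gamma(k-i) = c_k,
  c_k = sigma^2 * sum_{j=k..q} theta_j psi_{j-k}   (c_k = 0 for k > q),
using gamma(-m) = gamma(m).
Pure AR (q = 0): c_0 = sigma^2 = 4, c_k = 0 for k >= 1.
Equations for k = 0 and k = 1 (AR order 1):
  gamma(0) = phi_1 gamma(1) + c_0
  gamma(1) = phi_1 gamma(0) + c_1
Substituting the second into the first: gamma(0) (1 - phi_1^2) = c_0 + phi_1 c_1, so
  gamma(0) = c_0 / (1 - phi_1^2) = 4 / (1 - (-0.9)^2) = 4 / 0.19 = 21.052632.
  gamma(1) = phi_1 gamma(0) = (-0.9)(21.052632) = -18.947368.
Therefore gamma(1) = -18.9474 (to 4 decimal places).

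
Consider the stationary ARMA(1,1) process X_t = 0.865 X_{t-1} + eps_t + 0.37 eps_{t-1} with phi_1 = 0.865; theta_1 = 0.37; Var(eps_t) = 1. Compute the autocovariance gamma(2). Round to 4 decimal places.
\gamma(2) = 5.6009

Multiply the model equation by X_{t-k} and take expectations. With theta_0 = psi_0 = 1 and psi_j the MA(infinity) weights, this gives
  gamma(k) - sum_i phi_i gamma(k-i) = c_k,
  c_k = sigma^2 * sum_{j=k..q} theta_j psi_{j-k}   (c_k = 0 for k > q),
using gamma(-m) = gamma(m).
psi-weights needed (psi_j = theta_j + sum_i phi_i psi_{j-i}):
  psi_1 = theta_1 + phi_1 = 0.37 + (0.865) = 1.235
Right-hand sides:
  c_0 = sigma^2 (1 + theta_1 psi_1) = 1 * (1 + (0.37)(1.235)) = 1 * 1.45695 = 1.45695
  c_1 = sigma^2 theta_1 = 1 * (0.37) = 0.37
  c_2 = 0
Equations for k = 0 and k = 1 (AR order 1):
  gamma(0) = phi_1 gamma(1) + c_0
  gamma(1) = phi_1 gamma(0) + c_1
Substituting the second into the first: gamma(0) (1 - phi_1^2) = c_0 + phi_1 c_1, so
  gamma(0) = (c_0 + phi_1 c_1) / (1 - phi_1^2) = (1.45695 + (0.865)(0.37)) / (1 - (0.865)^2) = 1.777 / 0.251775 = 7.057889.
  gamma(1) = phi_1 gamma(0) + c_1 = (0.865)(7.057889) + (0.37) = 6.475074.
For k = 2 (> q): gamma(2) = phi_1 gamma(1) = (0.865)(6.475074) = 5.600939.
Therefore gamma(2) = 5.6009 (to 4 decimal places).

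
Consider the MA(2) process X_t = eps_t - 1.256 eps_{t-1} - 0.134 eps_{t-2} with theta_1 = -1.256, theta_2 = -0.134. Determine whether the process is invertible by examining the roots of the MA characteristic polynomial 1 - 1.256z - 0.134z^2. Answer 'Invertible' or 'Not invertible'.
\text{Not invertible}

The MA(q) characteristic polynomial is P(z) = 1 - 1.256z - 0.134z^2.
Invertibility requires all roots to lie outside the unit circle, i.e. |z| > 1 for every root.
Set 1 + (-1.256) z + (-0.134) z^2 = 0, i.e. a z^2 + b z + c = 0 with a = -0.134, b = -1.256, c = 1.
Discriminant D = b^2 - 4ac = (-1.256)^2 - 4*(-0.134)*1 = 1.577536 - (-0.536) = 2.113536.
D >= 0, so the roots are real: z = (-b +/- sqrt(D)) / (2a) = (1.256 +/- 1.453801) / (-0.268).
  z_1 = (1.256 + 1.453801) / (-0.268) = -10.1112,   |z_1| = 10.1112.
  z_2 = (1.256 - 1.453801) / (-0.268) = 0.7381,   |z_2| = 0.7381.
Moduli of all roots: 10.1112, 0.7381.
All moduli strictly greater than 1? No.
Verdict: Not invertible.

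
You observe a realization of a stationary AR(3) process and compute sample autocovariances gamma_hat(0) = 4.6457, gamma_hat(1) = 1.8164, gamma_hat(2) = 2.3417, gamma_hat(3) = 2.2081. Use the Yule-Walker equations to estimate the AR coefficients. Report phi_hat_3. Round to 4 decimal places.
\hat\phi_{3} = 0.2820

The Yule-Walker equations for an AR(p) process read, in matrix form,
  Gamma_p phi = r_p,   with   (Gamma_p)_{ij} = gamma(|i - j|),
                       (r_p)_i = gamma(i),   i,j = 1..p.
Substitute the sample gammas (Toeplitz matrix and right-hand side of size 3):
  Gamma_p = [[4.6457, 1.8164, 2.3417], [1.8164, 4.6457, 1.8164], [2.3417, 1.8164, 4.6457]]
  r_p     = [1.8164, 2.3417, 2.2081]
Written out (R1..R3):
  (R1) 4.6457 phi_1 + 1.8164 phi_2 + 2.3417 phi_3 = 1.8164
  (R2) 1.8164 phi_1 + 4.6457 phi_2 + 1.8164 phi_3 = 2.3417
  (R3) 2.3417 phi_1 + 1.8164 phi_2 + 4.6457 phi_3 = 2.2081
Gaussian elimination:
  R2 <- R2 - (1.8164/4.6457) R1 = R2 - (0.390985) R1:  3.935514 phi_2 + 0.90083 phi_3 = 1.631514
  R3 <- R3 - (2.3417/4.6457) R1 = R3 - (0.504058) R1:  0.90083 phi_2 + 3.465349 phi_3 = 1.29253
  R3 <- R3 - (0.90083/3.935514) R2 = R3 - (0.228898) R2:  3.259151 phi_3 = 0.91908
Back-substitution:
  phi_hat_3 = 0.91908 / 3.259151 = 0.282
  phi_hat_2 = (1.631514 - (0.90083)(0.282)) / 3.935514 = 0.350013
  phi_hat_1 = (1.8164 - (1.8164)(0.350013) - (2.3417)(0.282)) / 4.6457 = 0.111991
So phi_hat = [0.1120, 0.3500, 0.2820].
Therefore phi_hat_3 = 0.2820.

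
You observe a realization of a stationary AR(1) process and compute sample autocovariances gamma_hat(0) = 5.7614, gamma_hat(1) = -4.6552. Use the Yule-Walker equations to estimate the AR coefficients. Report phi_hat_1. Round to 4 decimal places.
\hat\phi_{1} = -0.8080

The Yule-Walker equations for an AR(p) process read, in matrix form,
  Gamma_p phi = r_p,   with   (Gamma_p)_{ij} = gamma(|i - j|),
                       (r_p)_i = gamma(i),   i,j = 1..p.
Substitute the sample gammas (Toeplitz matrix and right-hand side of size 1):
  Gamma_p = [[5.7614]]
  r_p     = [-4.6552]
With p = 1 this is the single equation gamma(0) phi_1 = gamma(1):
  phi_hat_1 = gamma(1) / gamma(0) = -4.6552 / 5.7614 = -0.8080.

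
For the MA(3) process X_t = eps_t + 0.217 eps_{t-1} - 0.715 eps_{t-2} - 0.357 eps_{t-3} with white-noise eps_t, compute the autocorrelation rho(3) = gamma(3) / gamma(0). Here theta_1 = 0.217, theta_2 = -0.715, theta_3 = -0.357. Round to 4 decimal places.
\rho(3) = -0.2118

For an MA(q) process with theta_0 = 1, the autocovariance is
  gamma(k) = sigma^2 * sum_{i=0..q-k} theta_i * theta_{i+k},
and rho(k) = gamma(k) / gamma(0). Sigma^2 cancels.
  numerator   = (1)*(-0.357) = -0.357.
  denominator = (1)^2 + (0.217)^2 + (-0.715)^2 + (-0.357)^2 = 1.685763.
  rho(3) = -0.357 / 1.685763 = -0.2118.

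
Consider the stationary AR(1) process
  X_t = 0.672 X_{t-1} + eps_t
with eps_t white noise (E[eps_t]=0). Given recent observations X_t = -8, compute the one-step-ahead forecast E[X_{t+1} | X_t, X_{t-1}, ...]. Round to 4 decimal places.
E[X_{t+1} \mid \mathcal F_t] = -5.3760

For an AR(p) model X_t = c + sum_i phi_i X_{t-i} + eps_t, the
one-step-ahead conditional mean is
  E[X_{t+1} | X_t, ...] = c + sum_i phi_i X_{t+1-i}.
Substitute known values:
  E[X_{t+1} | ...] = (0.672) * (-8)
                   = -5.3760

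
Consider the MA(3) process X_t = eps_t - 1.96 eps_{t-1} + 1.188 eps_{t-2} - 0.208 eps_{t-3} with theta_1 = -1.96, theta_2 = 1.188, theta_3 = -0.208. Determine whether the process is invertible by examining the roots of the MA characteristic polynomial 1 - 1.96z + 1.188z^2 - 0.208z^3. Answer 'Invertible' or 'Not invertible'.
\text{Invertible}

The MA(q) characteristic polynomial is P(z) = 1 - 1.96z + 1.188z^2 - 0.208z^3.
Invertibility requires all roots to lie outside the unit circle, i.e. |z| > 1 for every root.
Degree 3: look for a simple real root z0 first, then factor out (1 - z/z0) and solve the remaining quadratic.
Testing z0 = 1.25: P(1.25) = 1 + (-1.96)(1.25) + (1.188)(1.25)^2 + (-0.208)(1.25)^3
  = 1 + (-2.45) + (1.85625) + (-0.40625) = 0.  So z_0 = 1.25 is a root, |z_0| = 1.25.
Divide out the factor (1 - 0.8 z) = (1 - z/z0) (since 1/z0 = 0.8):
  P(z) = (1 - 0.8 z)(1 + (-1.16) z + (0.26) z^2)
  [check: z-coef -1.16 - (0.8) = -1.96; z^2-coef 0.26 - (0.8)(-1.16) = 1.188; z^3-coef -(0.8)(0.26) = -0.208.]
Remaining roots from the quadratic factor 1 + (-1.16) z + (0.26) z^2:
  Set 1 + (-1.16) z + (0.26) z^2 = 0, i.e. a z^2 + b z + c = 0 with a = 0.26, b = -1.16, c = 1.
  Discriminant D = b^2 - 4ac = (-1.16)^2 - 4*(0.26)*1 = 1.3456 - (1.04) = 0.3056.
  D >= 0, so the roots are real: z = (-b +/- sqrt(D)) / (2a) = (1.16 +/- 0.552811) / (0.52).
    z_1 = (1.16 + 0.552811) / (0.52) = 3.2939,   |z_1| = 3.2939.
    z_2 = (1.16 - 0.552811) / (0.52) = 1.1677,   |z_2| = 1.1677.
Moduli of all roots: 1.2500, 3.2939, 1.1677.
All moduli strictly greater than 1? Yes.
Verdict: Invertible.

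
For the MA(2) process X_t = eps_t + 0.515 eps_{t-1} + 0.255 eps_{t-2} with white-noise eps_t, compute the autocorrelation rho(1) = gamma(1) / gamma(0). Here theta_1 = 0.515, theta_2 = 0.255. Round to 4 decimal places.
\rho(1) = 0.4859

For an MA(q) process with theta_0 = 1, the autocovariance is
  gamma(k) = sigma^2 * sum_{i=0..q-k} theta_i * theta_{i+k},
and rho(k) = gamma(k) / gamma(0). Sigma^2 cancels.
  numerator   = (1)*(0.515) + (0.515)*(0.255) = 0.646325.
  denominator = (1)^2 + (0.515)^2 + (0.255)^2 = 1.33025.
  rho(1) = 0.646325 / 1.33025 = 0.4859.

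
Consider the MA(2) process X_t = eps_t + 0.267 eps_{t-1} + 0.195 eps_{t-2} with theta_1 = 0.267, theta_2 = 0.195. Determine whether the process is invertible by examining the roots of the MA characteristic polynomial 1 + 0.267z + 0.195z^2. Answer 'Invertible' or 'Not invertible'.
\text{Invertible}

The MA(q) characteristic polynomial is P(z) = 1 + 0.267z + 0.195z^2.
Invertibility requires all roots to lie outside the unit circle, i.e. |z| > 1 for every root.
Set 1 + (0.267) z + (0.195) z^2 = 0, i.e. a z^2 + b z + c = 0 with a = 0.195, b = 0.267, c = 1.
Discriminant D = b^2 - 4ac = (0.267)^2 - 4*(0.195)*1 = 0.071289 - (0.78) = -0.708711.
D < 0, so the roots are the complex-conjugate pair z = (-b +/- i sqrt(-D)) / (2a) = -0.6846 +/- 2.1586i.
For a conjugate pair |z|^2 = z * conj(z) = (product of roots) = c/a = 1/(0.195) = 5.128205, so |z| = sqrt(5.128205) = 2.2646 for both roots.
Moduli of all roots: 2.2646, 2.2646.
All moduli strictly greater than 1? Yes.
Verdict: Invertible.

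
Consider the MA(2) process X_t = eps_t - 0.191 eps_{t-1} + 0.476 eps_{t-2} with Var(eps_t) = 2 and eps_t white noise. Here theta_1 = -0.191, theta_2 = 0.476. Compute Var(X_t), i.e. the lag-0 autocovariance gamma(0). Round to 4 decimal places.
\gamma(0) = 2.5261

For an MA(q) process X_t = eps_t + sum_i theta_i eps_{t-i} with
Var(eps_t) = sigma^2, the variance is
  gamma(0) = sigma^2 * (1 + sum_i theta_i^2).
  sum_i theta_i^2 = (-0.191)^2 + (0.476)^2 = 0.036481 + 0.226576 = 0.263057.
  gamma(0) = 2 * (1 + 0.263057) = 2 * 1.263057 = 2.526114, which rounds to 2.5261.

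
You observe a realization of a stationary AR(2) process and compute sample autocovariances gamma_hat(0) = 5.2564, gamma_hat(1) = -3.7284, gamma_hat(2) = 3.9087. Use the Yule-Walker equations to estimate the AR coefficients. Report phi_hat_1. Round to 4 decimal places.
\hat\phi_{1} = -0.3660

The Yule-Walker equations for an AR(p) process read, in matrix form,
  Gamma_p phi = r_p,   with   (Gamma_p)_{ij} = gamma(|i - j|),
                       (r_p)_i = gamma(i),   i,j = 1..p.
Substitute the sample gammas (Toeplitz matrix and right-hand side of size 2):
  Gamma_p = [[5.2564, -3.7284], [-3.7284, 5.2564]]
  r_p     = [-3.7284, 3.9087]
Written out:
  5.2564 phi_1 - 3.7284 phi_2 = -3.7284
  -3.7284 phi_1 + 5.2564 phi_2 = 3.9087
Solve by Cramer's rule:
  det = gamma(0)^2 - gamma(1)^2 = (5.2564)^2 - (-3.7284)^2 = 27.62974096 - 13.90096656 = 13.7287744
  phi_hat_1 = [gamma(1) gamma(0) - gamma(1) gamma(2)] / det = [(-3.7284)(5.2564) - (-3.7284)(3.9087)] / 13.7287744 = -5.02476468 / 13.7287744 = -0.366
  phi_hat_2 = [gamma(0) gamma(2) - gamma(1)^2] / det = [(5.2564)(3.9087) - (-3.7284)^2] / 13.7287744 = 6.64472412 / 13.7287744 = 0.484
So phi_hat = [-0.3660, 0.4840].
Therefore phi_hat_1 = -0.3660.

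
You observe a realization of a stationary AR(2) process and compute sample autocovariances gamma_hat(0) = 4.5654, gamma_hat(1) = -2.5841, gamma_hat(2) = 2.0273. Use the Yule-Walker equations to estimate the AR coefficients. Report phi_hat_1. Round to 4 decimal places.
\hat\phi_{1} = -0.4630

The Yule-Walker equations for an AR(p) process read, in matrix form,
  Gamma_p phi = r_p,   with   (Gamma_p)_{ij} = gamma(|i - j|),
                       (r_p)_i = gamma(i),   i,j = 1..p.
Substitute the sample gammas (Toeplitz matrix and right-hand side of size 2):
  Gamma_p = [[4.5654, -2.5841], [-2.5841, 4.5654]]
  r_p     = [-2.5841, 2.0273]
Written out:
  4.5654 phi_1 - 2.5841 phi_2 = -2.5841
  -2.5841 phi_1 + 4.5654 phi_2 = 2.0273
Solve by Cramer's rule:
  det = gamma(0)^2 - gamma(1)^2 = (4.5654)^2 - (-2.5841)^2 = 20.84287716 - 6.67757281 = 14.16530435
  phi_hat_1 = [gamma(1) gamma(0) - gamma(1) gamma(2)] / det = [(-2.5841)(4.5654) - (-2.5841)(2.0273)] / 14.16530435 = -6.55870421 / 14.16530435 = -0.463
  phi_hat_2 = [gamma(0) gamma(2) - gamma(1)^2] / det = [(4.5654)(2.0273) - (-2.5841)^2] / 14.16530435 = 2.57786261 / 14.16530435 = 0.182
So phi_hat = [-0.4630, 0.1820].
Therefore phi_hat_1 = -0.4630.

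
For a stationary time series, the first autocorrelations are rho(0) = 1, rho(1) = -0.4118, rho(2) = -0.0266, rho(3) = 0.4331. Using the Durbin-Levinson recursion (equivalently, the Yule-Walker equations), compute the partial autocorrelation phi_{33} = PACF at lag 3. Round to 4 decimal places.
\phi_{33} = 0.4110

The PACF at lag k is phi_{kk}, the last component of the solution
to the Yule-Walker system G_k phi = r_k where
  (G_k)_{ij} = rho(|i - j|), (r_k)_i = rho(i), i,j = 1..k.
Equivalently, Durbin-Levinson gives phi_{kk} iteratively:
  phi_{11} = rho(1)
  phi_{kk} = [rho(k) - sum_{j=1..k-1} phi_{k-1,j} rho(k-j)]
            / [1 - sum_{j=1..k-1} phi_{k-1,j} rho(j)],
  phi_{k,j} = phi_{k-1,j} - phi_{kk} phi_{k-1,k-j},  j = 1..k-1.
Step k = 1:
  phi_11 = rho(1) = -0.4118.
Step k = 2:
  phi_22 = [rho(2) - phi_11 rho(1)] / [1 - phi_11 rho(1)] = [-0.0266 - (-0.4118)(-0.4118)] / [1 - (-0.4118)(-0.4118)]
         = -0.19617924 / 0.83042076 = -0.236241.
  Update: phi_21 = phi_11 - phi_22 phi_11 = -0.4118 - (-0.236241)(-0.4118) = -0.509084.
Step k = 3:
  phi_33 = [rho(3) - phi_21 rho(2) - phi_22 rho(1)] / [1 - phi_21 rho(1) - phi_22 rho(2)]
    numerator   = 0.4331 - (-0.509084)(-0.0266) - (-0.236241)(-0.4118) = 0.32227442
    denominator = 1 - (-0.509084)(-0.4118) - (-0.236241)(-0.0266) = 0.78407523
  phi_33 = 0.32227442 / 0.78407523 = 0.411.
Therefore phi_{33} = 0.4110.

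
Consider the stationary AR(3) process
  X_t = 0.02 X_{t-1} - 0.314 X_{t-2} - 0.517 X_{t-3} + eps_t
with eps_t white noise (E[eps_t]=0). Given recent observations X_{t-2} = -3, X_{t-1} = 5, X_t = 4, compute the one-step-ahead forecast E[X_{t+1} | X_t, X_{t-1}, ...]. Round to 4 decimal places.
E[X_{t+1} \mid \mathcal F_t] = 0.0610

For an AR(p) model X_t = c + sum_i phi_i X_{t-i} + eps_t, the
one-step-ahead conditional mean is
  E[X_{t+1} | X_t, ...] = c + sum_i phi_i X_{t+1-i}.
Substitute known values:
  E[X_{t+1} | ...] = (0.02) * (4) + (-0.314) * (5) + (-0.517) * (-3)
                   = 0.0610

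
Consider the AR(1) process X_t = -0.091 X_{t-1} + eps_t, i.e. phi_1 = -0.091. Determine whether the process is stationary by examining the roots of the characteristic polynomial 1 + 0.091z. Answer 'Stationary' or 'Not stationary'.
\text{Stationary}

The AR(p) characteristic polynomial is P(z) = 1 + 0.091z.
Stationarity requires all roots to lie outside the unit circle, i.e. |z| > 1 for every root.
This is linear in z: 1 + (0.091) z = 0  =>  z = -1/(0.091) = -10.989011,  |z| = 10.989011.
Moduli of all roots: 10.9890.
All moduli strictly greater than 1? Yes.
Verdict: Stationary.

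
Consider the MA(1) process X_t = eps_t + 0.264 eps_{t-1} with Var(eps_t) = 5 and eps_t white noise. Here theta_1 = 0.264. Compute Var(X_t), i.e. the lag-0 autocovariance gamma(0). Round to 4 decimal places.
\gamma(0) = 5.3485

For an MA(q) process X_t = eps_t + sum_i theta_i eps_{t-i} with
Var(eps_t) = sigma^2, the variance is
  gamma(0) = sigma^2 * (1 + sum_i theta_i^2).
  sum_i theta_i^2 = (0.264)^2 = 0.069696.
  gamma(0) = 5 * (1 + 0.069696) = 5 * 1.069696 = 5.34848, which rounds to 5.3485.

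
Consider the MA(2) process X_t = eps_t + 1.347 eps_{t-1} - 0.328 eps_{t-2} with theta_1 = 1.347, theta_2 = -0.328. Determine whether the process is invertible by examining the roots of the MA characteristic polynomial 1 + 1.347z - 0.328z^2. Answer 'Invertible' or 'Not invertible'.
\text{Not invertible}

The MA(q) characteristic polynomial is P(z) = 1 + 1.347z - 0.328z^2.
Invertibility requires all roots to lie outside the unit circle, i.e. |z| > 1 for every root.
Set 1 + (1.347) z + (-0.328) z^2 = 0, i.e. a z^2 + b z + c = 0 with a = -0.328, b = 1.347, c = 1.
Discriminant D = b^2 - 4ac = (1.347)^2 - 4*(-0.328)*1 = 1.814409 - (-1.312) = 3.126409.
D >= 0, so the roots are real: z = (-b +/- sqrt(D)) / (2a) = (-1.347 +/- 1.768165) / (-0.656).
  z_1 = (-1.347 + 1.768165) / (-0.656) = -0.642,   |z_1| = 0.642.
  z_2 = (-1.347 - 1.768165) / (-0.656) = 4.7487,   |z_2| = 4.7487.
Moduli of all roots: 0.6420, 4.7487.
All moduli strictly greater than 1? No.
Verdict: Not invertible.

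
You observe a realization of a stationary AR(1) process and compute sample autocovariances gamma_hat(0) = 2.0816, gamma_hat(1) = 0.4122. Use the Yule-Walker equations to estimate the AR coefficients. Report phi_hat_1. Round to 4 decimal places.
\hat\phi_{1} = 0.1980

The Yule-Walker equations for an AR(p) process read, in matrix form,
  Gamma_p phi = r_p,   with   (Gamma_p)_{ij} = gamma(|i - j|),
                       (r_p)_i = gamma(i),   i,j = 1..p.
Substitute the sample gammas (Toeplitz matrix and right-hand side of size 1):
  Gamma_p = [[2.0816]]
  r_p     = [0.4122]
With p = 1 this is the single equation gamma(0) phi_1 = gamma(1):
  phi_hat_1 = gamma(1) / gamma(0) = 0.4122 / 2.0816 = 0.1980.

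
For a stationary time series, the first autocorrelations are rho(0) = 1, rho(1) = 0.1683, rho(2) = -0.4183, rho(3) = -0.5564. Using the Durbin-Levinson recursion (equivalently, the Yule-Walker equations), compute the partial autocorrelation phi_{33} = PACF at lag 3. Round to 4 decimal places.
\phi_{33} = -0.4910

The PACF at lag k is phi_{kk}, the last component of the solution
to the Yule-Walker system G_k phi = r_k where
  (G_k)_{ij} = rho(|i - j|), (r_k)_i = rho(i), i,j = 1..k.
Equivalently, Durbin-Levinson gives phi_{kk} iteratively:
  phi_{11} = rho(1)
  phi_{kk} = [rho(k) - sum_{j=1..k-1} phi_{k-1,j} rho(k-j)]
            / [1 - sum_{j=1..k-1} phi_{k-1,j} rho(j)],
  phi_{k,j} = phi_{k-1,j} - phi_{kk} phi_{k-1,k-j},  j = 1..k-1.
Step k = 1:
  phi_11 = rho(1) = 0.1683.
Step k = 2:
  phi_22 = [rho(2) - phi_11 rho(1)] / [1 - phi_11 rho(1)] = [-0.4183 - (0.1683)(0.1683)] / [1 - (0.1683)(0.1683)]
         = -0.44662489 / 0.97167511 = -0.459644.
  Update: phi_21 = phi_11 - phi_22 phi_11 = 0.1683 - (-0.459644)(0.1683) = 0.245658.
Step k = 3:
  phi_33 = [rho(3) - phi_21 rho(2) - phi_22 rho(1)] / [1 - phi_21 rho(1) - phi_22 rho(2)]
    numerator   = -0.5564 - (0.245658)(-0.4183) - (-0.459644)(0.1683) = -0.37628307
    denominator = 1 - (0.245658)(0.1683) - (-0.459644)(-0.4183) = 0.76638654
  phi_33 = -0.37628307 / 0.76638654 = -0.491.
Therefore phi_{33} = -0.4910.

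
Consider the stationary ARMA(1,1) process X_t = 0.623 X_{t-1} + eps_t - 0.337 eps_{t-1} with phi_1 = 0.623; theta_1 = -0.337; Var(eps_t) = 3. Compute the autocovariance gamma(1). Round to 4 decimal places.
\gamma(1) = 1.1079

Multiply the model equation by X_{t-k} and take expectations. With theta_0 = psi_0 = 1 and psi_j the MA(infinity) weights, this gives
  gamma(k) - sum_i phi_i gamma(k-i) = c_k,
  c_k = sigma^2 * sum_{j=k..q} theta_j psi_{j-k}   (c_k = 0 for k > q),
using gamma(-m) = gamma(m).
psi-weights needed (psi_j = theta_j + sum_i phi_i psi_{j-i}):
  psi_1 = theta_1 + phi_1 = -0.337 + (0.623) = 0.286
Right-hand sides:
  c_0 = sigma^2 (1 + theta_1 psi_1) = 3 * (1 + (-0.337)(0.286)) = 3 * 0.903618 = 2.710854
  c_1 = sigma^2 theta_1 = 3 * (-0.337) = -1.011
  c_2 = 0
Equations for k = 0 and k = 1 (AR order 1):
  gamma(0) = phi_1 gamma(1) + c_0
  gamma(1) = phi_1 gamma(0) + c_1
Substituting the second into the first: gamma(0) (1 - phi_1^2) = c_0 + phi_1 c_1, so
  gamma(0) = (c_0 + phi_1 c_1) / (1 - phi_1^2) = (2.710854 + (0.623)(-1.011)) / (1 - (0.623)^2) = 2.081001 / 0.611871 = 3.401045.
  gamma(1) = phi_1 gamma(0) + c_1 = (0.623)(3.401045) + (-1.011) = 1.107851.
Therefore gamma(1) = 1.1079 (to 4 decimal places).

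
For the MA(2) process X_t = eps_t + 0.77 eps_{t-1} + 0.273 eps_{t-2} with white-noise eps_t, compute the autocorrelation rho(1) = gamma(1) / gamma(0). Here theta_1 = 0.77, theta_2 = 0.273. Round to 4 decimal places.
\rho(1) = 0.5879

For an MA(q) process with theta_0 = 1, the autocovariance is
  gamma(k) = sigma^2 * sum_{i=0..q-k} theta_i * theta_{i+k},
and rho(k) = gamma(k) / gamma(0). Sigma^2 cancels.
  numerator   = (1)*(0.77) + (0.77)*(0.273) = 0.98021.
  denominator = (1)^2 + (0.77)^2 + (0.273)^2 = 1.667429.
  rho(1) = 0.98021 / 1.667429 = 0.5879.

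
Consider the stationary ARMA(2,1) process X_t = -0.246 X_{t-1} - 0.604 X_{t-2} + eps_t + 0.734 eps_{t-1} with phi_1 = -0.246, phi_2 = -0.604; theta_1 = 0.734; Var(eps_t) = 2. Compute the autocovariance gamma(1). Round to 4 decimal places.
\gamma(1) = 0.2656

Multiply the model equation by X_{t-k} and take expectations. With theta_0 = psi_0 = 1 and psi_j the MA(infinity) weights, this gives
  gamma(k) - sum_i phi_i gamma(k-i) = c_k,
  c_k = sigma^2 * sum_{j=k..q} theta_j psi_{j-k}   (c_k = 0 for k > q),
using gamma(-m) = gamma(m).
psi-weights needed (psi_j = theta_j + sum_i phi_i psi_{j-i}):
  psi_1 = theta_1 + phi_1 = 0.734 + (-0.246) = 0.488
Right-hand sides:
  c_0 = sigma^2 (1 + theta_1 psi_1) = 2 * (1 + (0.734)(0.488)) = 2 * 1.358192 = 2.716384
  c_1 = sigma^2 theta_1 = 2 * (0.734) = 1.468
  c_2 = 0
Equations for k = 0, 1, 2 (AR order 2, c_2 = 0):
  (E0) gamma(0) = phi_1 gamma(1) + phi_2 gamma(2) + c_0
  (E1) gamma(1) = phi_1 gamma(0) + phi_2 gamma(1) + c_1
  (E2) gamma(2) = phi_1 gamma(1) + phi_2 gamma(0)
From (E1): gamma(1) = A gamma(0) + B with
  A = phi_1 / (1 - phi_2) = -0.246 / 1.604 = -0.153367,   B = c_1 / (1 - phi_2) = 1.468 / 1.604 = 0.915212.
Insert (E2) into (E0): gamma(0) (1 - phi_2^2) = phi_1 (1 + phi_2) gamma(1) + c_0.
  phi_1 (1 + phi_2) = (-0.246)(0.396) = -0.097416,   1 - phi_2^2 = 0.635184.
Replace gamma(1) by A gamma(0) + B and collect gamma(0):
  gamma(0) [0.635184 - (-0.097416)(-0.153367)] = (-0.097416)(0.915212) + 2.716384
  gamma(0) * 0.620244 = 2.627228
  gamma(0) = 2.627228 / 0.620244 = 4.2358.
  gamma(1) = A gamma(0) + B = (-0.153367)(4.2358) + (0.915212) = 0.265582.
Therefore gamma(1) = 0.2656 (to 4 decimal places).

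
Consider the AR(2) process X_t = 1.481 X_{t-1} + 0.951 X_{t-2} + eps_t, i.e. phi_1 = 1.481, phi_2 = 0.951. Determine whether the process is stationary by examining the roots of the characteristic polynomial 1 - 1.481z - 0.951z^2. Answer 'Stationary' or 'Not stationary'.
\text{Not stationary}

The AR(p) characteristic polynomial is P(z) = 1 - 1.481z - 0.951z^2.
Stationarity requires all roots to lie outside the unit circle, i.e. |z| > 1 for every root.
Set 1 + (-1.481) z + (-0.951) z^2 = 0, i.e. a z^2 + b z + c = 0 with a = -0.951, b = -1.481, c = 1.
Discriminant D = b^2 - 4ac = (-1.481)^2 - 4*(-0.951)*1 = 2.193361 - (-3.804) = 5.997361.
D >= 0, so the roots are real: z = (-b +/- sqrt(D)) / (2a) = (1.481 +/- 2.448951) / (-1.902).
  z_1 = (1.481 + 2.448951) / (-1.902) = -2.0662,   |z_1| = 2.0662.
  z_2 = (1.481 - 2.448951) / (-1.902) = 0.5089,   |z_2| = 0.5089.
Moduli of all roots: 2.0662, 0.5089.
All moduli strictly greater than 1? No.
Verdict: Not stationary.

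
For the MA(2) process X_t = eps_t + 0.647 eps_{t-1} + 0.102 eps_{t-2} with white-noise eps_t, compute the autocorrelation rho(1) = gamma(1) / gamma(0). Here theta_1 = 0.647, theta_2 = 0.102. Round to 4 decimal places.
\rho(1) = 0.4989

For an MA(q) process with theta_0 = 1, the autocovariance is
  gamma(k) = sigma^2 * sum_{i=0..q-k} theta_i * theta_{i+k},
and rho(k) = gamma(k) / gamma(0). Sigma^2 cancels.
  numerator   = (1)*(0.647) + (0.647)*(0.102) = 0.712994.
  denominator = (1)^2 + (0.647)^2 + (0.102)^2 = 1.429013.
  rho(1) = 0.712994 / 1.429013 = 0.4989.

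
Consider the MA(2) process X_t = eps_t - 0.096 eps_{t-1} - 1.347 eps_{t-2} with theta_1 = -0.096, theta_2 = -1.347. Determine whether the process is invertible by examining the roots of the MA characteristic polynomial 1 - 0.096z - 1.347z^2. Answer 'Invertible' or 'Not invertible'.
\text{Not invertible}

The MA(q) characteristic polynomial is P(z) = 1 - 0.096z - 1.347z^2.
Invertibility requires all roots to lie outside the unit circle, i.e. |z| > 1 for every root.
Set 1 + (-0.096) z + (-1.347) z^2 = 0, i.e. a z^2 + b z + c = 0 with a = -1.347, b = -0.096, c = 1.
Discriminant D = b^2 - 4ac = (-0.096)^2 - 4*(-1.347)*1 = 0.009216 - (-5.388) = 5.397216.
D >= 0, so the roots are real: z = (-b +/- sqrt(D)) / (2a) = (0.096 +/- 2.323191) / (-2.694).
  z_1 = (0.096 + 2.323191) / (-2.694) = -0.898,   |z_1| = 0.898.
  z_2 = (0.096 - 2.323191) / (-2.694) = 0.8267,   |z_2| = 0.8267.
Moduli of all roots: 0.8980, 0.8267.
All moduli strictly greater than 1? No.
Verdict: Not invertible.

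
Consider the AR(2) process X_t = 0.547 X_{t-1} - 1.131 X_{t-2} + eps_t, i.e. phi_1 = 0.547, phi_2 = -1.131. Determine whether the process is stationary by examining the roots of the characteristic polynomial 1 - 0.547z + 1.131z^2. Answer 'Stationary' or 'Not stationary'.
\text{Not stationary}

The AR(p) characteristic polynomial is P(z) = 1 - 0.547z + 1.131z^2.
Stationarity requires all roots to lie outside the unit circle, i.e. |z| > 1 for every root.
Set 1 + (-0.547) z + (1.131) z^2 = 0, i.e. a z^2 + b z + c = 0 with a = 1.131, b = -0.547, c = 1.
Discriminant D = b^2 - 4ac = (-0.547)^2 - 4*(1.131)*1 = 0.299209 - (4.524) = -4.224791.
D < 0, so the roots are the complex-conjugate pair z = (-b +/- i sqrt(-D)) / (2a) = 0.2418 +/- 0.9087i.
For a conjugate pair |z|^2 = z * conj(z) = (product of roots) = c/a = 1/(1.131) = 0.884173, so |z| = sqrt(0.884173) = 0.9403 for both roots.
Moduli of all roots: 0.9403, 0.9403.
All moduli strictly greater than 1? No.
Verdict: Not stationary.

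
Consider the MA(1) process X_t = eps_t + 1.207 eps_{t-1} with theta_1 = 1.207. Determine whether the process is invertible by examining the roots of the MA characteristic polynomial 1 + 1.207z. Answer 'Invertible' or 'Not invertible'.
\text{Not invertible}

The MA(q) characteristic polynomial is P(z) = 1 + 1.207z.
Invertibility requires all roots to lie outside the unit circle, i.e. |z| > 1 for every root.
This is linear in z: 1 + (1.207) z = 0  =>  z = -1/(1.207) = -0.8285,  |z| = 0.8285.
Moduli of all roots: 0.8285.
All moduli strictly greater than 1? No.
Verdict: Not invertible.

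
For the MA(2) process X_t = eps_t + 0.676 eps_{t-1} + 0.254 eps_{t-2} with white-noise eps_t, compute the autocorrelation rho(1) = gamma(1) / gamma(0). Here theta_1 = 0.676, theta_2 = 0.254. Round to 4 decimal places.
\rho(1) = 0.5572

For an MA(q) process with theta_0 = 1, the autocovariance is
  gamma(k) = sigma^2 * sum_{i=0..q-k} theta_i * theta_{i+k},
and rho(k) = gamma(k) / gamma(0). Sigma^2 cancels.
  numerator   = (1)*(0.676) + (0.676)*(0.254) = 0.847704.
  denominator = (1)^2 + (0.676)^2 + (0.254)^2 = 1.521492.
  rho(1) = 0.847704 / 1.521492 = 0.5572.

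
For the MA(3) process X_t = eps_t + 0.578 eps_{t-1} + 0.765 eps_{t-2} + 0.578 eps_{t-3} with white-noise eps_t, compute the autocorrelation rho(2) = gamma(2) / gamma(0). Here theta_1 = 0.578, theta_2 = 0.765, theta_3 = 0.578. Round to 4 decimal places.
\rho(2) = 0.4877

For an MA(q) process with theta_0 = 1, the autocovariance is
  gamma(k) = sigma^2 * sum_{i=0..q-k} theta_i * theta_{i+k},
and rho(k) = gamma(k) / gamma(0). Sigma^2 cancels.
  numerator   = (1)*(0.765) + (0.578)*(0.578) = 1.099084.
  denominator = (1)^2 + (0.578)^2 + (0.765)^2 + (0.578)^2 = 2.253393.
  rho(2) = 1.099084 / 2.253393 = 0.4877.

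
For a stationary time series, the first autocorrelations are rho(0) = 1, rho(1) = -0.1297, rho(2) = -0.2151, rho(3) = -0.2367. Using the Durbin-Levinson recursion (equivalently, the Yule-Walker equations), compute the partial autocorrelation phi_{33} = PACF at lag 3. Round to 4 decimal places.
\phi_{33} = -0.3250

The PACF at lag k is phi_{kk}, the last component of the solution
to the Yule-Walker system G_k phi = r_k where
  (G_k)_{ij} = rho(|i - j|), (r_k)_i = rho(i), i,j = 1..k.
Equivalently, Durbin-Levinson gives phi_{kk} iteratively:
  phi_{11} = rho(1)
  phi_{kk} = [rho(k) - sum_{j=1..k-1} phi_{k-1,j} rho(k-j)]
            / [1 - sum_{j=1..k-1} phi_{k-1,j} rho(j)],
  phi_{k,j} = phi_{k-1,j} - phi_{kk} phi_{k-1,k-j},  j = 1..k-1.
Step k = 1:
  phi_11 = rho(1) = -0.1297.
Step k = 2:
  phi_22 = [rho(2) - phi_11 rho(1)] / [1 - phi_11 rho(1)] = [-0.2151 - (-0.1297)(-0.1297)] / [1 - (-0.1297)(-0.1297)]
         = -0.23192209 / 0.98317791 = -0.23589.
  Update: phi_21 = phi_11 - phi_22 phi_11 = -0.1297 - (-0.23589)(-0.1297) = -0.160295.
Step k = 3:
  phi_33 = [rho(3) - phi_21 rho(2) - phi_22 rho(1)] / [1 - phi_21 rho(1) - phi_22 rho(2)]
    numerator   = -0.2367 - (-0.160295)(-0.2151) - (-0.23589)(-0.1297) = -0.30177441
    denominator = 1 - (-0.160295)(-0.1297) - (-0.23589)(-0.2151) = 0.92846975
  phi_33 = -0.30177441 / 0.92846975 = -0.325.
Therefore phi_{33} = -0.3250.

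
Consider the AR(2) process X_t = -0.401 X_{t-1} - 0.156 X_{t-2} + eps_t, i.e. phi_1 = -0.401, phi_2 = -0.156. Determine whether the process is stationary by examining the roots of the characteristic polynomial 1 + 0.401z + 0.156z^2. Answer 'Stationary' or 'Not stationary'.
\text{Stationary}

The AR(p) characteristic polynomial is P(z) = 1 + 0.401z + 0.156z^2.
Stationarity requires all roots to lie outside the unit circle, i.e. |z| > 1 for every root.
Set 1 + (0.401) z + (0.156) z^2 = 0, i.e. a z^2 + b z + c = 0 with a = 0.156, b = 0.401, c = 1.
Discriminant D = b^2 - 4ac = (0.401)^2 - 4*(0.156)*1 = 0.160801 - (0.624) = -0.463199.
D < 0, so the roots are the complex-conjugate pair z = (-b +/- i sqrt(-D)) / (2a) = -1.2853 +/- 2.1814i.
For a conjugate pair |z|^2 = z * conj(z) = (product of roots) = c/a = 1/(0.156) = 6.410256, so |z| = sqrt(6.410256) = 2.5318 for both roots.
Moduli of all roots: 2.5318, 2.5318.
All moduli strictly greater than 1? Yes.
Verdict: Stationary.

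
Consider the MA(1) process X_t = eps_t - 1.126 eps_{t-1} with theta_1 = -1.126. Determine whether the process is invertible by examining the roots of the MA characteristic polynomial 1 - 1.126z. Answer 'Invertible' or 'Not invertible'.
\text{Not invertible}

The MA(q) characteristic polynomial is P(z) = 1 - 1.126z.
Invertibility requires all roots to lie outside the unit circle, i.e. |z| > 1 for every root.
This is linear in z: 1 + (-1.126) z = 0  =>  z = -1/(-1.126) = 0.888099,  |z| = 0.888099.
Moduli of all roots: 0.8881.
All moduli strictly greater than 1? No.
Verdict: Not invertible.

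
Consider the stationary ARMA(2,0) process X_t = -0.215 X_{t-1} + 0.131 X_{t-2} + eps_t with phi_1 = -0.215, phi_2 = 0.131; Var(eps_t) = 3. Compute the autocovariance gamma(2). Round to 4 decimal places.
\gamma(2) = 0.5989

Multiply the model equation by X_{t-k} and take expectations. With theta_0 = psi_0 = 1 and psi_j the MA(infinity) weights, this gives
  gamma(k) - sum_i phi_i gamma(k-i) = c_k,
  c_k = sigma^2 * sum_{j=k..q} theta_j psi_{j-k}   (c_k = 0 for k > q),
using gamma(-m) = gamma(m).
Pure AR (q = 0): c_0 = sigma^2 = 3, c_k = 0 for k >= 1.
Equations for k = 0, 1, 2 (AR order 2, c_2 = 0):
  (E0) gamma(0) = phi_1 gamma(1) + phi_2 gamma(2) + c_0
  (E1) gamma(1) = phi_1 gamma(0) + phi_2 gamma(1) + c_1
  (E2) gamma(2) = phi_1 gamma(1) + phi_2 gamma(0)
From (E1): gamma(1) = A gamma(0) + B with
  A = phi_1 / (1 - phi_2) = -0.215 / 0.869 = -0.247411,   B = c_1 / (1 - phi_2) = 0 / 0.869 = 0.
Insert (E2) into (E0): gamma(0) (1 - phi_2^2) = phi_1 (1 + phi_2) gamma(1) + c_0.
  phi_1 (1 + phi_2) = (-0.215)(1.131) = -0.243165,   1 - phi_2^2 = 0.982839.
Replace gamma(1) by A gamma(0) + B and collect gamma(0):
  gamma(0) [0.982839 - (-0.243165)(-0.247411)] = c_0 = 3
  gamma(0) * 0.922677 = 3
  gamma(0) = 3 / 0.922677 = 3.251407.
  gamma(1) = A gamma(0) = (-0.247411)(3.251407) = -0.804433.
  gamma(2) = phi_1 gamma(1) + phi_2 gamma(0) = (-0.215)(-0.804433) + (0.131)(3.251407) = 0.598888.
Therefore gamma(2) = 0.5989 (to 4 decimal places).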